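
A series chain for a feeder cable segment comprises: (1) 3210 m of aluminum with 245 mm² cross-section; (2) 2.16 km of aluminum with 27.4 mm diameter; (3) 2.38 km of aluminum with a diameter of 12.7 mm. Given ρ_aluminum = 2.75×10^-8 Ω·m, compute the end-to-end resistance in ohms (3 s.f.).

0.978 Ω

Seg 1: A = 245 mm² = 2.450e-04 m²
R_1 = (2.75×10^-8)(3210)/(2.450e-04) = 0.3603 Ω
Seg 2: A = π(d/2)² = π(1.3700e-02 m)² = 5.896e-04 m²
R_2 = (2.75×10^-8)(2160)/(5.896e-04) = 0.1007 Ω
Seg 3: A = π(d/2)² = π(6.3500e-03 m)² = 1.267e-04 m²
R_3 = (2.75×10^-8)(2380)/(1.267e-04) = 0.5167 Ω
R_total = R_1 + R_2 + R_3 = 0.978 Ω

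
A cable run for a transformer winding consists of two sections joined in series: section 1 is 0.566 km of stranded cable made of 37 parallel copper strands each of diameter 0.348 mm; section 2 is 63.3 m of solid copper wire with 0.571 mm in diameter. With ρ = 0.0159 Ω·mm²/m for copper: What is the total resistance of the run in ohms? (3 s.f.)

ρ = 0.0159 Ω·mm²/m = 1.59×10^-8 Ω·m
Section 1: A_strand = π(1.7400e-04)² = 9.511e-08 m²; R₁ = ρL/(N·A_s) = (1.59×10^-8)(566)/(37×9.511e-08) = 2.557 Ω
Section 2: A = π(d/2)² = π(2.8550e-04 m)² = 2.561e-07 m²
R₂ = (1.59×10^-8)(63.3)/(2.561e-07) = 3.93 Ω
R = R₁ + R₂ = 6.49 Ω

6.49 Ω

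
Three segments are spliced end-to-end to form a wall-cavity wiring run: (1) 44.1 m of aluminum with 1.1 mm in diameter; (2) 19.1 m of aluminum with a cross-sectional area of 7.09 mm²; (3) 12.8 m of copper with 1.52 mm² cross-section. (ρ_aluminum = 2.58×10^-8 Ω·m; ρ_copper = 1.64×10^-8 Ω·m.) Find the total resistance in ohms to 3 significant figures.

1.40 Ω

Seg 1: A = π(d/2)² = π(5.5000e-04 m)² = 9.503e-07 m²
R_1 = (2.58×10^-8)(44.1)/(9.503e-07) = 1.197 Ω
Seg 2: A = 7.09 mm² = 7.090e-06 m²
R_2 = (2.58×10^-8)(19.1)/(7.090e-06) = 0.0695 Ω
Seg 3: A = 1.52 mm² = 1.520e-06 m²
R_3 = (1.64×10^-8)(12.8)/(1.520e-06) = 0.1381 Ω
R_total = R_1 + R_2 + R_3 = 1.40 Ω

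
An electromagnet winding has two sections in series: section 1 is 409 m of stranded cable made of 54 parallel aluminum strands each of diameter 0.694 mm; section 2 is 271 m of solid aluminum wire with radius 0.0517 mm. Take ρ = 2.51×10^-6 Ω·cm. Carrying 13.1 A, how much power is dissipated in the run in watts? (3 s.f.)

1.39×10^5 W

ρ = 2.51×10^-6 Ω·cm = 2.51×10^-8 Ω·m
Section 1: A_strand = π(3.4700e-04)² = 3.783e-07 m²; R₁ = ρL/(N·A_s) = (2.51×10^-8)(409)/(54×3.783e-07) = 0.5026 Ω
Section 2: A = πr² = π(5.1700e-05 m)² = 8.397e-09 m²
R₂ = (2.51×10^-8)(271)/(8.397e-09) = 810.1 Ω
R = R₁ + R₂ = 810.6 Ω
P = I²R = (13.1)² × 810.6 = 1.39×10^5 W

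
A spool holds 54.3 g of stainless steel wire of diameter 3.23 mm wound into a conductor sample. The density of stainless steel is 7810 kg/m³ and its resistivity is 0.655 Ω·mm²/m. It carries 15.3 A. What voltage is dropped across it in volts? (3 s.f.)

1.04 V

ρ = 0.655 Ω·mm²/m = 6.55×10^-7 Ω·m
A = π(d/2)² = π(1.6150e-03 m)² = 8.1940e-06 m²
L = m/(density·A) = 0.0543/(7810×8.1940e-06) = 0.8485 m
R = ρL/A = (6.55×10^-7)(0.8485)/(8.1940e-06) = 0.06783 Ω
V = IR = 15.3 × 0.06783 = 1.04 V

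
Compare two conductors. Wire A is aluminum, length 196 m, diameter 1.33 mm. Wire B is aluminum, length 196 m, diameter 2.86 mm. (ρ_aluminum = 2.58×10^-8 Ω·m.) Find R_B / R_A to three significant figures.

0.216

R ∝ ρL/d², so R_B/R_A = (d_A/d_B)²
= (1.33/2.86)² = 0.216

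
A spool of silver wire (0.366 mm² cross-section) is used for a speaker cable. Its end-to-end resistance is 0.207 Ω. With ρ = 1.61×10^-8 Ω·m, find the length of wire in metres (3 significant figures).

A = 0.366 mm² = 3.660e-07 m²
L = RA/ρ = (0.207)(3.660e-07)/(1.61×10^-8) = 4.71 m

4.71 m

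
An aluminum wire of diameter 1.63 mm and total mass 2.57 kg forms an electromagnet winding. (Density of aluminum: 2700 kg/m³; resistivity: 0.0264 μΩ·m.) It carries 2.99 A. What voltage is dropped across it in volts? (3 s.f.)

ρ = 0.0264 μΩ·m = 2.64×10^-8 Ω·m
A = π(d/2)² = π(8.1500e-04 m)² = 2.0867e-06 m²
L = m/(density·A) = 2.57/(2700×2.0867e-06) = 456.1 m
R = ρL/A = (2.64×10^-8)(456.1)/(2.0867e-06) = 5.771 Ω
V = IR = 2.99 × 5.771 = 17.3 V

17.3 V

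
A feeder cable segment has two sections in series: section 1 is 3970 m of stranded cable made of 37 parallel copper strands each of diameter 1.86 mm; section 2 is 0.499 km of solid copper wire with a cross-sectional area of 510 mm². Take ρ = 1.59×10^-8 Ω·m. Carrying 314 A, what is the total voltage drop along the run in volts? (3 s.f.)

Section 1: A_strand = π(9.3000e-04)² = 2.717e-06 m²; R₁ = ρL/(N·A_s) = (1.59×10^-8)(3970)/(37×2.717e-06) = 0.6279 Ω
Section 2: A = 510 mm² = 5.100e-04 m²
R₂ = (1.59×10^-8)(499)/(5.100e-04) = 0.01556 Ω
R = R₁ + R₂ = 0.6434 Ω
V = IR = 314 × 0.6434 = 202 V

202 V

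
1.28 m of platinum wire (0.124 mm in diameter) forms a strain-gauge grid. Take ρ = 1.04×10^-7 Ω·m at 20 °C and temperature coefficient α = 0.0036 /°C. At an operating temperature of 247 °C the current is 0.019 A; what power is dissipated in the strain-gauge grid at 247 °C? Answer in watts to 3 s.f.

A = π(d/2)² = π(6.2000e-05 m)² = 1.208e-08 m²
R₍20₎ = ρL/A = (1.04×10^-7)(1.28)/(1.208e-08) = 11.02 Ω
R₍247₎ = R₍20₎(1 + αΔT) = 11.02 × (1 + 0.0036×227) = 20.03 Ω
P = I²R = (0.019)² × 20.03 = 0.00723 W

0.00723 W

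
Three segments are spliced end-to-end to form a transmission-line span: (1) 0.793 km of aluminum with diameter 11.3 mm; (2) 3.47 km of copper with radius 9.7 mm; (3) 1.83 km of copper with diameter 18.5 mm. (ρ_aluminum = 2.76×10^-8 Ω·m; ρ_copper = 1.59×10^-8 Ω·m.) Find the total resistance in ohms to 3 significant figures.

Seg 1: A = π(d/2)² = π(5.6500e-03 m)² = 1.003e-04 m²
R_1 = (2.76×10^-8)(793)/(1.003e-04) = 0.2182 Ω
Seg 2: A = πr² = π(9.7000e-03 m)² = 2.956e-04 m²
R_2 = (1.59×10^-8)(3470)/(2.956e-04) = 0.1867 Ω
Seg 3: A = π(d/2)² = π(9.2500e-03 m)² = 2.688e-04 m²
R_3 = (1.59×10^-8)(1830)/(2.688e-04) = 0.1082 Ω
R_total = R_1 + R_2 + R_3 = 0.513 Ω

0.513 Ω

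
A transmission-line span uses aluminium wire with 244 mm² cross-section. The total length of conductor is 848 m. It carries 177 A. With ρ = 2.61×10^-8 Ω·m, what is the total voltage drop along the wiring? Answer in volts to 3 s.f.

16.1 V

A = 244 mm² = 2.440e-04 m²
R = ρL/A = (2.61×10^-8)(848)/(2.440e-04) = 0.09071 Ω
V = IR = 177 × 0.09071 = 16.1 V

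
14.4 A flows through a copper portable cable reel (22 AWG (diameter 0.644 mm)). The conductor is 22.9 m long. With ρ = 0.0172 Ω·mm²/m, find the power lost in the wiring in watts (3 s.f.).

ρ = 0.0172 Ω·mm²/m = 1.72×10^-8 Ω·m
A = π(0.644/2 mm)² = π(3.2200e-04 m)² = 3.257e-07 m²
R = ρL/A = (1.72×10^-8)(22.9)/(3.257e-07) = 1.209 Ω
P = I²R = (14.4)² × 1.209 = 251 W

251 W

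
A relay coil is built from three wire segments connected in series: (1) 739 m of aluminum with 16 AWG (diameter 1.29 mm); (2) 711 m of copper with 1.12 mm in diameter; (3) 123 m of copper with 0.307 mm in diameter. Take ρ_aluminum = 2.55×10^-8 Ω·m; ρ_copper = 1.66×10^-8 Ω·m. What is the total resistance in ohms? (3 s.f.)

Seg 1: A = π(1.29/2 mm)² = π(6.4500e-04 m)² = 1.307e-06 m²
R_1 = (2.55×10^-8)(739)/(1.307e-06) = 14.42 Ω
Seg 2: A = π(d/2)² = π(5.6000e-04 m)² = 9.852e-07 m²
R_2 = (1.66×10^-8)(711)/(9.852e-07) = 11.98 Ω
Seg 3: A = π(d/2)² = π(1.5350e-04 m)² = 7.402e-08 m²
R_3 = (1.66×10^-8)(123)/(7.402e-08) = 27.58 Ω
R_total = R_1 + R_2 + R_3 = 54.0 Ω

54.0 Ω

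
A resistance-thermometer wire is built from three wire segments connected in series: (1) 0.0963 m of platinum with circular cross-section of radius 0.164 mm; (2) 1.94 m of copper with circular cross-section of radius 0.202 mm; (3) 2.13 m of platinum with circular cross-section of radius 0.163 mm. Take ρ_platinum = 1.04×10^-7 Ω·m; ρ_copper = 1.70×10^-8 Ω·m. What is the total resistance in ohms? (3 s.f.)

3.03 Ω

Seg 1: A = πr² = π(1.6400e-04 m)² = 8.450e-08 m²
R_1 = (1.04×10^-7)(0.0963)/(8.450e-08) = 0.1185 Ω
Seg 2: A = πr² = π(2.0200e-04 m)² = 1.282e-07 m²
R_2 = (1.70×10^-8)(1.94)/(1.282e-07) = 0.2573 Ω
Seg 3: A = πr² = π(1.6300e-04 m)² = 8.347e-08 m²
R_3 = (1.04×10^-7)(2.13)/(8.347e-08) = 2.654 Ω
R_total = R_1 + R_2 + R_3 = 3.03 Ω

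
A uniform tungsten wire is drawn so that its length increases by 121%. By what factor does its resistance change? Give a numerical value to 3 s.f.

k = 1 + 121/100 = 2.21; volume constant ⇒ A' = A/k, so R' = k²R.
Factor = 4.88

4.88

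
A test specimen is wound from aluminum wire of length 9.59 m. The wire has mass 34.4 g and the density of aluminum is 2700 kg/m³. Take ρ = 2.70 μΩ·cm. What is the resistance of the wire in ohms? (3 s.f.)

0.195 Ω

ρ = 2.70 μΩ·cm = 2.70×10^-8 Ω·m
A = m/(density·L) = 0.0344/(2700×9.59) = 1.3285e-06 m²
R = ρL/A = (2.70×10^-8)(9.59)/(1.3285e-06) = 0.195 Ω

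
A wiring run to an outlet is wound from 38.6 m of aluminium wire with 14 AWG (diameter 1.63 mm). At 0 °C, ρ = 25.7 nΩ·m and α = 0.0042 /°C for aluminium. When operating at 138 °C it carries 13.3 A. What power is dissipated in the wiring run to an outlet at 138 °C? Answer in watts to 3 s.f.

133 W

ρ = 25.7 nΩ·m = 2.57×10^-8 Ω·m
A = π(1.63/2 mm)² = π(8.1500e-04 m)² = 2.087e-06 m²
R₍0₎ = ρL/A = (2.57×10^-8)(38.6)/(2.087e-06) = 0.4754 Ω
R₍138₎ = R₍0₎(1 + αΔT) = 0.4754 × (1 + 0.0042×138) = 0.7509 Ω
P = I²R = (13.3)² × 0.7509 = 133 W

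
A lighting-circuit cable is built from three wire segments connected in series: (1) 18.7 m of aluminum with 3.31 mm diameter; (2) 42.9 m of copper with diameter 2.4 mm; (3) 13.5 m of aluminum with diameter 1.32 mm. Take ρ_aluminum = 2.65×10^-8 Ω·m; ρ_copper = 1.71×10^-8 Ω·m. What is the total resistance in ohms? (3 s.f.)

0.481 Ω

Seg 1: A = π(d/2)² = π(1.6550e-03 m)² = 8.605e-06 m²
R_1 = (2.65×10^-8)(18.7)/(8.605e-06) = 0.05759 Ω
Seg 2: A = π(d/2)² = π(1.2000e-03 m)² = 4.524e-06 m²
R_2 = (1.71×10^-8)(42.9)/(4.524e-06) = 0.1622 Ω
Seg 3: A = π(d/2)² = π(6.6000e-04 m)² = 1.368e-06 m²
R_3 = (2.65×10^-8)(13.5)/(1.368e-06) = 0.2614 Ω
R_total = R_1 + R_2 + R_3 = 0.481 Ω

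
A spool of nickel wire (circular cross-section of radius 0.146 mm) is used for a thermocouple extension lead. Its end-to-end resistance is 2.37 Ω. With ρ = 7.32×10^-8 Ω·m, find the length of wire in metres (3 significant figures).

2.17 m

A = πr² = π(1.4600e-04 m)² = 6.697e-08 m²
L = RA/ρ = (2.37)(6.697e-08)/(7.32×10^-8) = 2.17 m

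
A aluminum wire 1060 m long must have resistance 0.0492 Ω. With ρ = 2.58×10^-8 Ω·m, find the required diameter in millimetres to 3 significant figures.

26.6 mm

A = ρL/R = (2.58×10^-8)(1060)/(0.0492) = 5.559e-04 m²
d = 2√(A/π) = 2.660e-02 m = 26.6 mm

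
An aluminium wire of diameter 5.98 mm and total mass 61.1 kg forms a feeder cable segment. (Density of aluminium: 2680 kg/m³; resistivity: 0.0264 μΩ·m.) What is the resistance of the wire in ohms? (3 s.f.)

0.763 Ω

ρ = 0.0264 μΩ·m = 2.64×10^-8 Ω·m
A = π(d/2)² = π(2.9900e-03 m)² = 2.8086e-05 m²
L = m/(density·A) = 61.1/(2680×2.8086e-05) = 811.7 m
R = ρL/A = (2.64×10^-8)(811.7)/(2.8086e-05) = 0.763 Ω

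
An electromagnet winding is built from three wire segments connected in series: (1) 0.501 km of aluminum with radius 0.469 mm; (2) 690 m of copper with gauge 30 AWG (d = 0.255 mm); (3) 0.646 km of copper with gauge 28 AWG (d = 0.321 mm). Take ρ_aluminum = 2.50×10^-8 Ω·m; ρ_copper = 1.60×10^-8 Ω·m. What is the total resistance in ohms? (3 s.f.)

Seg 1: A = πr² = π(4.6900e-04 m)² = 6.910e-07 m²
R_1 = (2.50×10^-8)(501)/(6.910e-07) = 18.13 Ω
Seg 2: A = π(0.255/2 mm)² = π(1.2750e-04 m)² = 5.107e-08 m²
R_2 = (1.60×10^-8)(690)/(5.107e-08) = 216.2 Ω
Seg 3: A = π(0.321/2 mm)² = π(1.6050e-04 m)² = 8.093e-08 m²
R_3 = (1.60×10^-8)(646)/(8.093e-08) = 127.7 Ω
R_total = R_1 + R_2 + R_3 = 362 Ω

362 Ω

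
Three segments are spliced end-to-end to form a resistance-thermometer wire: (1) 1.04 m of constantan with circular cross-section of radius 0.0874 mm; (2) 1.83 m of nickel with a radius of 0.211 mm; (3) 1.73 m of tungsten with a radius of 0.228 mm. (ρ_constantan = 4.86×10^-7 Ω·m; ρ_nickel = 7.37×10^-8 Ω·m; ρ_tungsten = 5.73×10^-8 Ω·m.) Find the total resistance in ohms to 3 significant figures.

Seg 1: A = πr² = π(8.7400e-05 m)² = 2.400e-08 m²
R_1 = (4.86×10^-7)(1.04)/(2.400e-08) = 21.06 Ω
Seg 2: A = πr² = π(2.1100e-04 m)² = 1.399e-07 m²
R_2 = (7.37×10^-8)(1.83)/(1.399e-07) = 0.9643 Ω
Seg 3: A = πr² = π(2.2800e-04 m)² = 1.633e-07 m²
R_3 = (5.73×10^-8)(1.73)/(1.633e-07) = 0.607 Ω
R_total = R_1 + R_2 + R_3 = 22.6 Ω

22.6 Ω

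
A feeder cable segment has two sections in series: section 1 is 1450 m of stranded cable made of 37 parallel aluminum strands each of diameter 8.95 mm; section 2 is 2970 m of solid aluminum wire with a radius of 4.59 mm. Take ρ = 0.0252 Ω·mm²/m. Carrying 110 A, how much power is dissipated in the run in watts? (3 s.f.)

13900 W

ρ = 0.0252 Ω·mm²/m = 2.52×10^-8 Ω·m
Section 1: A_strand = π(4.4750e-03)² = 6.291e-05 m²; R₁ = ρL/(N·A_s) = (2.52×10^-8)(1450)/(37×6.291e-05) = 0.0157 Ω
Section 2: A = πr² = π(4.5900e-03 m)² = 6.619e-05 m²
R₂ = (2.52×10^-8)(2970)/(6.619e-05) = 1.131 Ω
R = R₁ + R₂ = 1.146 Ω
P = I²R = (110)² × 1.146 = 13900 W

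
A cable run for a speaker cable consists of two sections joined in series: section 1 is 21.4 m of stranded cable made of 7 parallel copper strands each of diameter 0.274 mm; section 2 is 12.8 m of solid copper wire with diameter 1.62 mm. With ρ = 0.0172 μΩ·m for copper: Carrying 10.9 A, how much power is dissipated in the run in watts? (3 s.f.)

ρ = 0.0172 μΩ·m = 1.72×10^-8 Ω·m
Section 1: A_strand = π(1.3700e-04)² = 5.896e-08 m²; R₁ = ρL/(N·A_s) = (1.72×10^-8)(21.4)/(7×5.896e-08) = 0.8918 Ω
Section 2: A = π(d/2)² = π(8.1000e-04 m)² = 2.061e-06 m²
R₂ = (1.72×10^-8)(12.8)/(2.061e-06) = 0.1068 Ω
R = R₁ + R₂ = 0.9986 Ω
P = I²R = (10.9)² × 0.9986 = 119 W

119 W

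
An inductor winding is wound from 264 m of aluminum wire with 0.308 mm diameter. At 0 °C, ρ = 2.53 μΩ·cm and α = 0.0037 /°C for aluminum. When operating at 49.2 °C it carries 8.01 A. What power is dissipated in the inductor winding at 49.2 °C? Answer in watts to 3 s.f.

ρ = 2.53 μΩ·cm = 2.53×10^-8 Ω·m
A = π(d/2)² = π(1.5400e-04 m)² = 7.451e-08 m²
R₍0₎ = ρL/A = (2.53×10^-8)(264)/(7.451e-08) = 89.65 Ω
R₍49.2₎ = R₍0₎(1 + αΔT) = 89.65 × (1 + 0.0037×49.2) = 106 Ω
P = I²R = (8.01)² × 106 = 6800 W

6800 W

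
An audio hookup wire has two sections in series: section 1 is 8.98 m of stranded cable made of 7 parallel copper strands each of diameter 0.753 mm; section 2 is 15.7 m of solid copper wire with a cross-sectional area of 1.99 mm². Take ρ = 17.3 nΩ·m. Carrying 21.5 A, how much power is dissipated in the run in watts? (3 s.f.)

ρ = 17.3 nΩ·m = 1.73×10^-8 Ω·m
Section 1: A_strand = π(3.7650e-04)² = 4.453e-07 m²; R₁ = ρL/(N·A_s) = (1.73×10^-8)(8.98)/(7×4.453e-07) = 0.04984 Ω
Section 2: A = 1.99 mm² = 1.990e-06 m²
R₂ = (1.73×10^-8)(15.7)/(1.990e-06) = 0.1365 Ω
R = R₁ + R₂ = 0.1863 Ω
P = I²R = (21.5)² × 0.1863 = 86.1 W

86.1 W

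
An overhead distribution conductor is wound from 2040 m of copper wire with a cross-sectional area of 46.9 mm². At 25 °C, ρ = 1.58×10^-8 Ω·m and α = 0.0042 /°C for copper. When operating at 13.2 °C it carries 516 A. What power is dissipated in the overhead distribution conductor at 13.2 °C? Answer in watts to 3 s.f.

1.74×10^5 W

A = 46.9 mm² = 4.690e-05 m²
R₍25₎ = ρL/A = (1.58×10^-8)(2040)/(4.690e-05) = 0.6872 Ω
R₍13.2₎ = R₍25₎(1 + αΔT) = 0.6872 × (1 + 0.0042×-11.8) = 0.6532 Ω
P = I²R = (516)² × 0.6532 = 1.74×10^5 W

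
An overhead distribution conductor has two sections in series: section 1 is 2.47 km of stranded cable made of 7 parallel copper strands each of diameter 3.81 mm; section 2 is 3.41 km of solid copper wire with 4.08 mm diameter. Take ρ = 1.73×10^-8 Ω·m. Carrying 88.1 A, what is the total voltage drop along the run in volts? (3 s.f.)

Section 1: A_strand = π(1.9050e-03)² = 1.140e-05 m²; R₁ = ρL/(N·A_s) = (1.73×10^-8)(2470)/(7×1.140e-05) = 0.5354 Ω
Section 2: A = π(d/2)² = π(2.0400e-03 m)² = 1.307e-05 m²
R₂ = (1.73×10^-8)(3410)/(1.307e-05) = 4.512 Ω
R = R₁ + R₂ = 5.048 Ω
V = IR = 88.1 × 5.048 = 445 V

445 V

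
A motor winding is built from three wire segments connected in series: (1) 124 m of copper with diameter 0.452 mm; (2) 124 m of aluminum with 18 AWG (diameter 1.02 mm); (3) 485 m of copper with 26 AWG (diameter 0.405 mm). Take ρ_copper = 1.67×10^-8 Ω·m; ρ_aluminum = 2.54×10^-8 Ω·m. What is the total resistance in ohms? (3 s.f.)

Seg 1: A = π(d/2)² = π(2.2600e-04 m)² = 1.605e-07 m²
R_1 = (1.67×10^-8)(124)/(1.605e-07) = 12.91 Ω
Seg 2: A = π(1.02/2 mm)² = π(5.1000e-04 m)² = 8.171e-07 m²
R_2 = (2.54×10^-8)(124)/(8.171e-07) = 3.854 Ω
Seg 3: A = π(0.405/2 mm)² = π(2.0250e-04 m)² = 1.288e-07 m²
R_3 = (1.67×10^-8)(485)/(1.288e-07) = 62.87 Ω
R_total = R_1 + R_2 + R_3 = 79.6 Ω

79.6 Ω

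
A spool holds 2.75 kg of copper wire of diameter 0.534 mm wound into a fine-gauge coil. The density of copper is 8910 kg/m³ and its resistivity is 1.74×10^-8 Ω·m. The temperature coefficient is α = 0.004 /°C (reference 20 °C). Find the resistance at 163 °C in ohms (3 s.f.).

A = π(d/2)² = π(2.6700e-04 m)² = 2.2396e-07 m²
L = m/(density·A) = 2.75/(8910×2.2396e-07) = 1378 m
R = ρL/A = (1.74×10^-8)(1378)/(2.2396e-07) = 107.1 Ω
R(163 °C) = 107.1 × (1 + 0.004×143) = 168 Ω

168 Ω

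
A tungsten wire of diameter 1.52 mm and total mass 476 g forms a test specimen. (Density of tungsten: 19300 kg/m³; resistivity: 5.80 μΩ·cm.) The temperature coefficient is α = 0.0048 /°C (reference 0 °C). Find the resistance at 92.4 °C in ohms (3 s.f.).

0.627 Ω

ρ = 5.80 μΩ·cm = 5.80×10^-8 Ω·m
A = π(d/2)² = π(7.6000e-04 m)² = 1.8146e-06 m²
L = m/(density·A) = 0.476/(19300×1.8146e-06) = 13.59 m
R = ρL/A = (5.80×10^-8)(13.59)/(1.8146e-06) = 0.4344 Ω
R(92.4 °C) = 0.4344 × (1 + 0.0048×92.4) = 0.627 Ω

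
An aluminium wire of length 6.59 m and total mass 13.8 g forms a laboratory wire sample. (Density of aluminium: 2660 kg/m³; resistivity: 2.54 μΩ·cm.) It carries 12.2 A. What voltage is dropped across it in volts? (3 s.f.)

ρ = 2.54 μΩ·cm = 2.54×10^-8 Ω·m
A = m/(density·L) = 0.0138/(2660×6.59) = 7.8725e-07 m²
R = ρL/A = (2.54×10^-8)(6.59)/(7.8725e-07) = 0.2126 Ω
V = IR = 12.2 × 0.2126 = 2.59 V

2.59 V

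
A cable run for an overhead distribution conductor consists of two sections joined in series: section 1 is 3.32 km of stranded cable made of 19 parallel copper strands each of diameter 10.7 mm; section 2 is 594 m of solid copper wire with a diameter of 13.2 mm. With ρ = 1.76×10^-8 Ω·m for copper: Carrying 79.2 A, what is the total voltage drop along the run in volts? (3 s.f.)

Section 1: A_strand = π(5.3500e-03)² = 8.992e-05 m²; R₁ = ρL/(N·A_s) = (1.76×10^-8)(3320)/(19×8.992e-05) = 0.0342 Ω
Section 2: A = π(d/2)² = π(6.6000e-03 m)² = 1.368e-04 m²
R₂ = (1.76×10^-8)(594)/(1.368e-04) = 0.07639 Ω
R = R₁ + R₂ = 0.1106 Ω
V = IR = 79.2 × 0.1106 = 8.76 V

8.76 V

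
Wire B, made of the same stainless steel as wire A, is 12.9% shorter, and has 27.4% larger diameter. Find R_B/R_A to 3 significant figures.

0.537

R ∝ L/d², so R_B/R_A = (1 − 12.9/100) × (1 + 27.4/100)⁻²
= 0.871 × 0.6161 = 0.537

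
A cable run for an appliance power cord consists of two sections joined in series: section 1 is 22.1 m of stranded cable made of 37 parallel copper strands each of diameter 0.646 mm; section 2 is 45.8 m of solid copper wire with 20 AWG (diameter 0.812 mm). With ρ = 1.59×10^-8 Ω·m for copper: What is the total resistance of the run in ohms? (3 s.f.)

Section 1: A_strand = π(3.2300e-04)² = 3.278e-07 m²; R₁ = ρL/(N·A_s) = (1.59×10^-8)(22.1)/(37×3.278e-07) = 0.02898 Ω
Section 2: A = π(0.812/2 mm)² = π(4.0600e-04 m)² = 5.178e-07 m²
R₂ = (1.59×10^-8)(45.8)/(5.178e-07) = 1.406 Ω
R = R₁ + R₂ = 1.44 Ω

1.44 Ω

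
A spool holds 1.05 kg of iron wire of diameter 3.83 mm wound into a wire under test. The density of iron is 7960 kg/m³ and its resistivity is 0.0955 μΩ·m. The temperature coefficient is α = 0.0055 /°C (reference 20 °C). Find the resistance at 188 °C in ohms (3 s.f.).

ρ = 0.0955 μΩ·m = 9.55×10^-8 Ω·m
A = π(d/2)² = π(1.9150e-03 m)² = 1.1521e-05 m²
L = m/(density·A) = 1.05/(7960×1.1521e-05) = 11.45 m
R = ρL/A = (9.55×10^-8)(11.45)/(1.1521e-05) = 0.09491 Ω
R(188 °C) = 0.09491 × (1 + 0.0055×168) = 0.183 Ω

0.183 Ω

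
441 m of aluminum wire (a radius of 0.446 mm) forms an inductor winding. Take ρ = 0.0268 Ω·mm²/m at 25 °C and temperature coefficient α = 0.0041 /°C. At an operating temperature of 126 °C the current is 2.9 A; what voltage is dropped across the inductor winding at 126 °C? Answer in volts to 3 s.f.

77.6 V

ρ = 0.0268 Ω·mm²/m = 2.68×10^-8 Ω·m
A = πr² = π(4.4600e-04 m)² = 6.249e-07 m²
R₍25₎ = ρL/A = (2.68×10^-8)(441)/(6.249e-07) = 18.91 Ω
R₍126₎ = R₍25₎(1 + αΔT) = 18.91 × (1 + 0.0041×101) = 26.74 Ω
V = IR = 2.9 × 26.74 = 77.6 V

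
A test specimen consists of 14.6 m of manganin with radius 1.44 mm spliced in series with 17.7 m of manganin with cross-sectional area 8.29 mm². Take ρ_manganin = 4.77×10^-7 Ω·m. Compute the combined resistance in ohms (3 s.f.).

2.09 Ω

Segment 1: A = πr² = π(1.4400e-03 m)² = 6.514e-06 m²
R₁ = ρL/A = (4.77×10^-7)(14.6)/(6.514e-06) = 1.069 Ω
Segment 2: A = 8.29 mm² = 8.290e-06 m²
R₂ = (4.77×10^-7)(17.7)/(8.290e-06) = 1.018 Ω
R = R₁ + R₂ = 2.09 Ω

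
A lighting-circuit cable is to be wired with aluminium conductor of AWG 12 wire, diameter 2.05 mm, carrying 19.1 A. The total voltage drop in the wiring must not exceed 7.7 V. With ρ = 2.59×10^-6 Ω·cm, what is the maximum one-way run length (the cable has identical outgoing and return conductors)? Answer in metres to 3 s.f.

25.7 m

ρ = 2.59×10^-6 Ω·cm = 2.59×10^-8 Ω·m
A = π(2.05/2 mm)² = π(1.0250e-03 m)² = 3.301e-06 m²
L_max = V_max·A/(2·ρI) = (7.7)(3.301e-06)/(2×2.59×10^-8×19.1) = 25.7 m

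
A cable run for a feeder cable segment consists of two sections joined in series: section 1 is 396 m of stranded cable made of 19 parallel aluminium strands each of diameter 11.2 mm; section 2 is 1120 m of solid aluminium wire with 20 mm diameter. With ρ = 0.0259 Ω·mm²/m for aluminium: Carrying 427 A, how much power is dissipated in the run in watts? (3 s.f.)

ρ = 0.0259 Ω·mm²/m = 2.59×10^-8 Ω·m
Section 1: A_strand = π(5.6000e-03)² = 9.852e-05 m²; R₁ = ρL/(N·A_s) = (2.59×10^-8)(396)/(19×9.852e-05) = 0.005479 Ω
Section 2: A = π(d/2)² = π(1.0000e-02 m)² = 3.142e-04 m²
R₂ = (2.59×10^-8)(1120)/(3.142e-04) = 0.09234 Ω
R = R₁ + R₂ = 0.09781 Ω
P = I²R = (427)² × 0.09781 = 17800 W

17800 W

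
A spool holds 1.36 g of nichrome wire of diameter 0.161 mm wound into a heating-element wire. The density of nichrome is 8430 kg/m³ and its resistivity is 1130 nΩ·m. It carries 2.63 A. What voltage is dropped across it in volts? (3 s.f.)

ρ = 1130 nΩ·m = 1.13×10^-6 Ω·m
A = π(d/2)² = π(8.0500e-05 m)² = 2.0358e-08 m²
L = m/(density·A) = 0.00136/(8430×2.0358e-08) = 7.924 m
R = ρL/A = (1.13×10^-6)(7.924)/(2.0358e-08) = 439.9 Ω
V = IR = 2.63 × 439.9 = 1160 V

1160 V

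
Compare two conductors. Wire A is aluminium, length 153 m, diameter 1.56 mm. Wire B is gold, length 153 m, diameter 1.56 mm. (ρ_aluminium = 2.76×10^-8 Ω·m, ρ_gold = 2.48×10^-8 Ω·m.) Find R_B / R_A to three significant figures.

0.899

R ∝ ρL/d², so R_B/R_A = (ρ_B/ρ_A)
= (2.48×10^-8/2.76×10^-8) = 0.899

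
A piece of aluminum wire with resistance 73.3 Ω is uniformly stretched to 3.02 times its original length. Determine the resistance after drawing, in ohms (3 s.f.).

669 Ω

Volume constant ⇒ A' = A/k with k = 3.02. R' = ρ(kL)/(A/k) = k²R.
R' = 9.12 × 73.3 = 669 Ω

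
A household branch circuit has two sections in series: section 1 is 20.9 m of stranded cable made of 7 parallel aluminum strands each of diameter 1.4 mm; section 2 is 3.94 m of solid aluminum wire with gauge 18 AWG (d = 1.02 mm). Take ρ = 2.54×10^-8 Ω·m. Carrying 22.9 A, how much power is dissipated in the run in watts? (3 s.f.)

Section 1: A_strand = π(7.0000e-04)² = 1.539e-06 m²; R₁ = ρL/(N·A_s) = (2.54×10^-8)(20.9)/(7×1.539e-06) = 0.04926 Ω
Section 2: A = π(1.02/2 mm)² = π(5.1000e-04 m)² = 8.171e-07 m²
R₂ = (2.54×10^-8)(3.94)/(8.171e-07) = 0.1225 Ω
R = R₁ + R₂ = 0.1717 Ω
P = I²R = (22.9)² × 0.1717 = 90.1 W

90.1 W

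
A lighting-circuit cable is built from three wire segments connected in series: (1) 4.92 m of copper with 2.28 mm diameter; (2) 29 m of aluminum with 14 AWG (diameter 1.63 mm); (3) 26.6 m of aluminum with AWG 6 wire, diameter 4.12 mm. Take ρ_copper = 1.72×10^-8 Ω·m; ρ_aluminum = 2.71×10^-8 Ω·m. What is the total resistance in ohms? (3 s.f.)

0.451 Ω

Seg 1: A = π(d/2)² = π(1.1400e-03 m)² = 4.083e-06 m²
R_1 = (1.72×10^-8)(4.92)/(4.083e-06) = 0.02073 Ω
Seg 2: A = π(1.63/2 mm)² = π(8.1500e-04 m)² = 2.087e-06 m²
R_2 = (2.71×10^-8)(29)/(2.087e-06) = 0.3766 Ω
Seg 3: A = π(4.12/2 mm)² = π(2.0600e-03 m)² = 1.333e-05 m²
R_3 = (2.71×10^-8)(26.6)/(1.333e-05) = 0.05407 Ω
R_total = R_1 + R_2 + R_3 = 0.451 Ω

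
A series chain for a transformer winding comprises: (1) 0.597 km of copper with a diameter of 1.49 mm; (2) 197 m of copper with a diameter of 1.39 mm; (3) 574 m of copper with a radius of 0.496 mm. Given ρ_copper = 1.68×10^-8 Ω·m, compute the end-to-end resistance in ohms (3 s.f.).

20.4 Ω

Seg 1: A = π(d/2)² = π(7.4500e-04 m)² = 1.744e-06 m²
R_1 = (1.68×10^-8)(597)/(1.744e-06) = 5.752 Ω
Seg 2: A = π(d/2)² = π(6.9500e-04 m)² = 1.517e-06 m²
R_2 = (1.68×10^-8)(197)/(1.517e-06) = 2.181 Ω
Seg 3: A = πr² = π(4.9600e-04 m)² = 7.729e-07 m²
R_3 = (1.68×10^-8)(574)/(7.729e-07) = 12.48 Ω
R_total = R_1 + R_2 + R_3 = 20.4 Ω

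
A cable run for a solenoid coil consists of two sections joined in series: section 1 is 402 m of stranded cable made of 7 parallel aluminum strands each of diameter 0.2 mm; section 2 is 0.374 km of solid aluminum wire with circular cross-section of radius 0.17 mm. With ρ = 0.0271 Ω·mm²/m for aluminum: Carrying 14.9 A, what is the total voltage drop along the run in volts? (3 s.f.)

2400 V

ρ = 0.0271 Ω·mm²/m = 2.71×10^-8 Ω·m
Section 1: A_strand = π(1.0000e-04)² = 3.142e-08 m²; R₁ = ρL/(N·A_s) = (2.71×10^-8)(402)/(7×3.142e-08) = 49.54 Ω
Section 2: A = πr² = π(1.7000e-04 m)² = 9.079e-08 m²
R₂ = (2.71×10^-8)(374)/(9.079e-08) = 111.6 Ω
R = R₁ + R₂ = 161.2 Ω
V = IR = 14.9 × 161.2 = 2400 V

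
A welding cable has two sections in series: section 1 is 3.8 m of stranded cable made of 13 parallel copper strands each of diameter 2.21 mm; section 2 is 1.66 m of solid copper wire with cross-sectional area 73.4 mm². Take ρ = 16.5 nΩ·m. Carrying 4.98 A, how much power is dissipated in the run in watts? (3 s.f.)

0.0404 W

ρ = 16.5 nΩ·m = 1.65×10^-8 Ω·m
Section 1: A_strand = π(1.1050e-03)² = 3.836e-06 m²; R₁ = ρL/(N·A_s) = (1.65×10^-8)(3.8)/(13×3.836e-06) = 0.001257 Ω
Section 2: A = 73.4 mm² = 7.340e-05 m²
R₂ = (1.65×10^-8)(1.66)/(7.340e-05) = 3.732×10^-4 Ω
R = R₁ + R₂ = 0.00163 Ω
P = I²R = (4.98)² × 0.00163 = 0.0404 W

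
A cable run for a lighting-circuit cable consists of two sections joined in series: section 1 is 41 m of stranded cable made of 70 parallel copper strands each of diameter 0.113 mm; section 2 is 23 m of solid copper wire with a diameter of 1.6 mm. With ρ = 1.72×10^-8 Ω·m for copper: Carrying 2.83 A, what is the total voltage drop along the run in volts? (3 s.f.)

3.40 V

Section 1: A_strand = π(5.6500e-05)² = 1.003e-08 m²; R₁ = ρL/(N·A_s) = (1.72×10^-8)(41)/(70×1.003e-08) = 1.005 Ω
Section 2: A = π(d/2)² = π(8.0000e-04 m)² = 2.011e-06 m²
R₂ = (1.72×10^-8)(23)/(2.011e-06) = 0.1968 Ω
R = R₁ + R₂ = 1.201 Ω
V = IR = 2.83 × 1.201 = 3.40 V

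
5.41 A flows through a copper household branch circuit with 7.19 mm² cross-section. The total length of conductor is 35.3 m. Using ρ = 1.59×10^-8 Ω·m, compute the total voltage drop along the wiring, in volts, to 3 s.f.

A = 7.19 mm² = 7.190e-06 m²
R = ρL/A = (1.59×10^-8)(35.3)/(7.190e-06) = 0.07806 Ω
V = IR = 5.41 × 0.07806 = 0.422 V

0.422 V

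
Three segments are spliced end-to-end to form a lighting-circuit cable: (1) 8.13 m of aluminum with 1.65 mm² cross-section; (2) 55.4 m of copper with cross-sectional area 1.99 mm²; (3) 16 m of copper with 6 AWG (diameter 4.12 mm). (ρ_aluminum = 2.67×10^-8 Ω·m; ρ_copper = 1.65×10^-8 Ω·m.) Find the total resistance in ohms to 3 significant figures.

0.611 Ω

Seg 1: A = 1.65 mm² = 1.650e-06 m²
R_1 = (2.67×10^-8)(8.13)/(1.650e-06) = 0.1316 Ω
Seg 2: A = 1.99 mm² = 1.990e-06 m²
R_2 = (1.65×10^-8)(55.4)/(1.990e-06) = 0.4593 Ω
Seg 3: A = π(4.12/2 mm)² = π(2.0600e-03 m)² = 1.333e-05 m²
R_3 = (1.65×10^-8)(16)/(1.333e-05) = 0.0198 Ω
R_total = R_1 + R_2 + R_3 = 0.611 Ω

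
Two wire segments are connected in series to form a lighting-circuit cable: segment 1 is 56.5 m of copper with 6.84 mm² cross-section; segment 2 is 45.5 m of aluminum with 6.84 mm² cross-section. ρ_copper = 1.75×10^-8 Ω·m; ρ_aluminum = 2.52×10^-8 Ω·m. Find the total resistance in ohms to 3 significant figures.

Segment 1: A = 6.84 mm² = 6.840e-06 m²
R₁ = ρL/A = (1.75×10^-8)(56.5)/(6.840e-06) = 0.1446 Ω
R₂ = (2.52×10^-8)(45.5)/(6.840e-06) = 0.1676 Ω
R = R₁ + R₂ = 0.312 Ω

0.312 Ω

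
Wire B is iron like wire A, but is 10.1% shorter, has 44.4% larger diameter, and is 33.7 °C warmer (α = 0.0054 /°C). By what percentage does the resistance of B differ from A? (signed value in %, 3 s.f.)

-49.0%

R ∝ ρL/d² with ρ ∝ (1+αΔT), so R_B/R_A = (1 − 10.1/100) × (1 + 44.4/100)⁻² × (1 + 0.0054×33.7)
= 0.899 × 0.4796 × 1.182 = 0.5096
(R_B − R_A)/R_A = 0.5096 − 1 = -49.0%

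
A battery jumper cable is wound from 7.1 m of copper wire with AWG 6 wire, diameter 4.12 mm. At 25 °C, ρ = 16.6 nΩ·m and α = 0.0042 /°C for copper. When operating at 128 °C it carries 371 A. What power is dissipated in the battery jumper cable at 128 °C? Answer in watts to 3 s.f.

1740 W

ρ = 16.6 nΩ·m = 1.66×10^-8 Ω·m
A = π(4.12/2 mm)² = π(2.0600e-03 m)² = 1.333e-05 m²
R₍25₎ = ρL/A = (1.66×10^-8)(7.1)/(1.333e-05) = 0.008841 Ω
R₍128₎ = R₍25₎(1 + αΔT) = 0.008841 × (1 + 0.0042×103) = 0.01267 Ω
P = I²R = (371)² × 0.01267 = 1740 W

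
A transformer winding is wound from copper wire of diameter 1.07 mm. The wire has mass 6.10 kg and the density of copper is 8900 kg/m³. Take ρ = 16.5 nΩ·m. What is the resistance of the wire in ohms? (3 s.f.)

ρ = 16.5 nΩ·m = 1.65×10^-8 Ω·m
A = π(d/2)² = π(5.3500e-04 m)² = 8.9920e-07 m²
L = m/(density·A) = 6.1/(8900×8.9920e-07) = 762.2 m
R = ρL/A = (1.65×10^-8)(762.2)/(8.9920e-07) = 14.0 Ω

14.0 Ω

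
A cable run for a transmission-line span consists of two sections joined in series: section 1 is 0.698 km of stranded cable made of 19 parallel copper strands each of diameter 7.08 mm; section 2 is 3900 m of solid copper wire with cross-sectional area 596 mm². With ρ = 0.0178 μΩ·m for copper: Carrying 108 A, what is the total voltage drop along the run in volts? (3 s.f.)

ρ = 0.0178 μΩ·m = 1.78×10^-8 Ω·m
Section 1: A_strand = π(3.5400e-03)² = 3.937e-05 m²; R₁ = ρL/(N·A_s) = (1.78×10^-8)(698)/(19×3.937e-05) = 0.01661 Ω
Section 2: A = 596 mm² = 5.960e-04 m²
R₂ = (1.78×10^-8)(3900)/(5.960e-04) = 0.1165 Ω
R = R₁ + R₂ = 0.1331 Ω
V = IR = 108 × 0.1331 = 14.4 V

14.4 V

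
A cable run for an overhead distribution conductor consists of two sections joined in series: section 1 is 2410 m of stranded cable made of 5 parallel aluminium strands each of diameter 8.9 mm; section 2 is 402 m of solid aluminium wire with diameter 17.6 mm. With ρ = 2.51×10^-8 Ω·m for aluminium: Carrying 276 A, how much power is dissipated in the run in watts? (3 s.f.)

18000 W

Section 1: A_strand = π(4.4500e-03)² = 6.221e-05 m²; R₁ = ρL/(N·A_s) = (2.51×10^-8)(2410)/(5×6.221e-05) = 0.1945 Ω
Section 2: A = π(d/2)² = π(8.8000e-03 m)² = 2.433e-04 m²
R₂ = (2.51×10^-8)(402)/(2.433e-04) = 0.04147 Ω
R = R₁ + R₂ = 0.2359 Ω
P = I²R = (276)² × 0.2359 = 18000 W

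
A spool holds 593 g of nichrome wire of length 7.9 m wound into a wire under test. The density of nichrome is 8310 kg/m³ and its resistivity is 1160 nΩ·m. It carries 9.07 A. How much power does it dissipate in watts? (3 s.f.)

ρ = 1160 nΩ·m = 1.16×10^-6 Ω·m
A = m/(density·L) = 0.593/(8310×7.9) = 9.0329e-06 m²
R = ρL/A = (1.16×10^-6)(7.9)/(9.0329e-06) = 1.015 Ω
P = I²R = (9.07)² × 1.015 = 83.5 W

83.5 W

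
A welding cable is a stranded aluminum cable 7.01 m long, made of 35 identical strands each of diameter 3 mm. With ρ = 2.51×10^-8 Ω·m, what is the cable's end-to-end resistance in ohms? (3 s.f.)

A_strand = π(1.5000e-03 m)² = 7.069e-06 m²
R_strand = ρL/A = (2.51×10^-8)(7.01)/(7.069e-06) = 0.02489 Ω
R_total = R_strand/N = 0.02489/35 = 7.11×10^-4 Ω

7.11×10^-4 Ω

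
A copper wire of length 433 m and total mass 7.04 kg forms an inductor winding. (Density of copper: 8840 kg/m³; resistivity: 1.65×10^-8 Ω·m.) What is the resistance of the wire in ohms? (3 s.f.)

A = m/(density·L) = 7.04/(8840×433) = 1.8392e-06 m²
R = ρL/A = (1.65×10^-8)(433)/(1.8392e-06) = 3.88 Ω

3.88 Ω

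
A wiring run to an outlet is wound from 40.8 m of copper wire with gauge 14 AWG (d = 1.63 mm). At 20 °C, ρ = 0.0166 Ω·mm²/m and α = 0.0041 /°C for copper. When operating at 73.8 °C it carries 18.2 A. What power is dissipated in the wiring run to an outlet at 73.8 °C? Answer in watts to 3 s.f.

ρ = 0.0166 Ω·mm²/m = 1.66×10^-8 Ω·m
A = π(1.63/2 mm)² = π(8.1500e-04 m)² = 2.087e-06 m²
R₍20₎ = ρL/A = (1.66×10^-8)(40.8)/(2.087e-06) = 0.3246 Ω
R₍73.8₎ = R₍20₎(1 + αΔT) = 0.3246 × (1 + 0.0041×53.8) = 0.3962 Ω
P = I²R = (18.2)² × 0.3962 = 131 W

131 W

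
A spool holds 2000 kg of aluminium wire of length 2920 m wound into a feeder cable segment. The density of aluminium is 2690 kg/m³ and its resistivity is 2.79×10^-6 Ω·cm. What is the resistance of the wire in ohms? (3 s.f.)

0.320 Ω

ρ = 2.79×10^-6 Ω·cm = 2.79×10^-8 Ω·m
A = m/(density·L) = 2000/(2690×2920) = 2.5462e-04 m²
R = ρL/A = (2.79×10^-8)(2920)/(2.5462e-04) = 0.320 Ω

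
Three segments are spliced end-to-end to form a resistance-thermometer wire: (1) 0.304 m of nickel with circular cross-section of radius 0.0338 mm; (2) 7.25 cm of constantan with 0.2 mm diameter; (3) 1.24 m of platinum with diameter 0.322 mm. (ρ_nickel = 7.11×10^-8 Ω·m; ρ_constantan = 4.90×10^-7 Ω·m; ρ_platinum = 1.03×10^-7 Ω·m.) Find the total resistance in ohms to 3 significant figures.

Seg 1: A = πr² = π(3.3800e-05 m)² = 3.589e-09 m²
R_1 = (7.11×10^-8)(0.304)/(3.589e-09) = 6.022 Ω
Seg 2: A = π(d/2)² = π(1.0000e-04 m)² = 3.142e-08 m²
R_2 = (4.90×10^-7)(0.0725)/(3.142e-08) = 1.131 Ω
Seg 3: A = π(d/2)² = π(1.6100e-04 m)² = 8.143e-08 m²
R_3 = (1.03×10^-7)(1.24)/(8.143e-08) = 1.568 Ω
R_total = R_1 + R_2 + R_3 = 8.72 Ω

8.72 Ω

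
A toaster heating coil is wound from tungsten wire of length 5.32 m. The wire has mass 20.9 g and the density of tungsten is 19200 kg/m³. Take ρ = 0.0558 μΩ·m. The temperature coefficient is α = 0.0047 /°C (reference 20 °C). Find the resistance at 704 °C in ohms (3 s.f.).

6.11 Ω

ρ = 0.0558 μΩ·m = 5.58×10^-8 Ω·m
A = m/(density·L) = 0.0209/(19200×5.32) = 2.0461e-07 m²
R = ρL/A = (5.58×10^-8)(5.32)/(2.0461e-07) = 1.451 Ω
R(704 °C) = 1.451 × (1 + 0.0047×684) = 6.11 Ω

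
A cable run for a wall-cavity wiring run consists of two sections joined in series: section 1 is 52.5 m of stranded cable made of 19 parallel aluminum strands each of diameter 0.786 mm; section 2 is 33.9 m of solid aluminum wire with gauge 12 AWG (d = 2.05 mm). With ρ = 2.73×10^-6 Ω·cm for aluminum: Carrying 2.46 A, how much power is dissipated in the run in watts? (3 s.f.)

2.64 W

ρ = 2.73×10^-6 Ω·cm = 2.73×10^-8 Ω·m
Section 1: A_strand = π(3.9300e-04)² = 4.852e-07 m²; R₁ = ρL/(N·A_s) = (2.73×10^-8)(52.5)/(19×4.852e-07) = 0.1555 Ω
Section 2: A = π(2.05/2 mm)² = π(1.0250e-03 m)² = 3.301e-06 m²
R₂ = (2.73×10^-8)(33.9)/(3.301e-06) = 0.2804 Ω
R = R₁ + R₂ = 0.4359 Ω
P = I²R = (2.46)² × 0.4359 = 2.64 W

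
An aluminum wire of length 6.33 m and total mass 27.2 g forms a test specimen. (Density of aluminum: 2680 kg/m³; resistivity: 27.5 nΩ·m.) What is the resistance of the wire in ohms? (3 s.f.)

ρ = 27.5 nΩ·m = 2.75×10^-8 Ω·m
A = m/(density·L) = 0.0272/(2680×6.33) = 1.6034e-06 m²
R = ρL/A = (2.75×10^-8)(6.33)/(1.6034e-06) = 0.109 Ω

0.109 Ω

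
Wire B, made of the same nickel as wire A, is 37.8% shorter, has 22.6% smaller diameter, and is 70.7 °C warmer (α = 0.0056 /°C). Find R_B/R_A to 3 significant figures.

1.45

R ∝ ρL/d² with ρ ∝ (1+αΔT), so R_B/R_A = (1 − 37.8/100) × (1 − 22.6/100)⁻² × (1 + 0.0056×70.7)
= 0.622 × 1.669 × 1.396 = 1.45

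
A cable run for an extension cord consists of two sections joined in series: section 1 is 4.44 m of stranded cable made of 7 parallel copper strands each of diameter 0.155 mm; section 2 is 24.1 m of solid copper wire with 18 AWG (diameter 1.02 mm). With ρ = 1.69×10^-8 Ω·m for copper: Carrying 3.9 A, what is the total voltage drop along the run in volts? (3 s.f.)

4.16 V

Section 1: A_strand = π(7.7500e-05)² = 1.887e-08 m²; R₁ = ρL/(N·A_s) = (1.69×10^-8)(4.44)/(7×1.887e-08) = 0.5681 Ω
Section 2: A = π(1.02/2 mm)² = π(5.1000e-04 m)² = 8.171e-07 m²
R₂ = (1.69×10^-8)(24.1)/(8.171e-07) = 0.4984 Ω
R = R₁ + R₂ = 1.067 Ω
V = IR = 3.9 × 1.067 = 4.16 V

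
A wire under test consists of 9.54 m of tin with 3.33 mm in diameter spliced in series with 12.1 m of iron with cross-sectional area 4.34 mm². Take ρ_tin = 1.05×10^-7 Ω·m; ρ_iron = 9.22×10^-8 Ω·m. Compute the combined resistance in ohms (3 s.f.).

Segment 1: A = π(d/2)² = π(1.6650e-03 m)² = 8.709e-06 m²
R₁ = ρL/A = (1.05×10^-7)(9.54)/(8.709e-06) = 0.115 Ω
Segment 2: A = 4.34 mm² = 4.340e-06 m²
R₂ = (9.22×10^-8)(12.1)/(4.340e-06) = 0.2571 Ω
R = R₁ + R₂ = 0.372 Ω

0.372 Ω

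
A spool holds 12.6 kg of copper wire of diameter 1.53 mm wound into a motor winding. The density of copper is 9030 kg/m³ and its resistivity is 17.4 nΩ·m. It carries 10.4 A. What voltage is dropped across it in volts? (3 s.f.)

ρ = 17.4 nΩ·m = 1.74×10^-8 Ω·m
A = π(d/2)² = π(7.6500e-04 m)² = 1.8385e-06 m²
L = m/(density·A) = 12.6/(9030×1.8385e-06) = 758.9 m
R = ρL/A = (1.74×10^-8)(758.9)/(1.8385e-06) = 7.183 Ω
V = IR = 10.4 × 7.183 = 74.7 V

74.7 V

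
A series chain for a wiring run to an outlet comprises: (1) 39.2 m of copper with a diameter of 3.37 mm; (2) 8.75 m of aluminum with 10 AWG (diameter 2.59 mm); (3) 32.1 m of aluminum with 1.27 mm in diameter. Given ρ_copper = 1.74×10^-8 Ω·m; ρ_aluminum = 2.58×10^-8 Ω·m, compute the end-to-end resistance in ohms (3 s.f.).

0.773 Ω

Seg 1: A = π(d/2)² = π(1.6850e-03 m)² = 8.920e-06 m²
R_1 = (1.74×10^-8)(39.2)/(8.920e-06) = 0.07647 Ω
Seg 2: A = π(2.59/2 mm)² = π(1.2950e-03 m)² = 5.269e-06 m²
R_2 = (2.58×10^-8)(8.75)/(5.269e-06) = 0.04285 Ω
Seg 3: A = π(d/2)² = π(6.3500e-04 m)² = 1.267e-06 m²
R_3 = (2.58×10^-8)(32.1)/(1.267e-06) = 0.6538 Ω
R_total = R_1 + R_2 + R_3 = 0.773 Ω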